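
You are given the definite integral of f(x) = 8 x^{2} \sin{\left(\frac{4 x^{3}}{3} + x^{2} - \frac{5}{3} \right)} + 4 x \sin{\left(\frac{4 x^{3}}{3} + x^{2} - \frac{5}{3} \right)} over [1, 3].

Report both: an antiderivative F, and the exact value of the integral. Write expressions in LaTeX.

The substitution u = \frac{4 x^{3}}{3} + x^{2} - \frac{5}{3} works: f is exactly (dF/du)*(du/dx) for that inner function.
F(x) = - 2 \cos{\left(\frac{4 x^{3}}{3} + x^{2} - \frac{5}{3} \right)} is an antiderivative of f.
Check: d/dx[- 2 \cos{\left(\frac{4 x^{3}}{3} + x^{2} - \frac{5}{3} \right)}] = 8 x^{2} \sin{\left(\frac{4 x^{3}}{3} + x^{2} - \frac{5}{3} \right)} + 4 x \sin{\left(\frac{4 x^{3}}{3} + x^{2} - \frac{5}{3} \right)} = f(x).
F(3) = - 2 \cos{\left(\frac{130}{3} \right)}; F(1) = - 2 \cos{\left(\frac{2}{3} \right)}.
Integral = F(3) - F(1) = - 2 \cos{\left(\frac{130}{3} \right)} + 2 \cos{\left(\frac{2}{3} \right)}.

Antiderivative: F(x) = - 2 \cos{\left(\frac{4 x^{3}}{3} + x^{2} - \frac{5}{3} \right)}; value = - 2 \cos{\left(\frac{130}{3} \right)} + 2 \cos{\left(\frac{2}{3} \right)}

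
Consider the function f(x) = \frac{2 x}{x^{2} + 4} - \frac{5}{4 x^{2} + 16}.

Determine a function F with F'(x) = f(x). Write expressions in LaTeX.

An antiderivative is F(x) = \log{\left(x^{2} + 4 \right)} - \frac{5 \operatorname{atan}{\left(\frac{x}{2} \right)}}{8}.

The integrand splits into summands that can be handled one at a time.
Check: d/dx[\log{\left(x^{2} + 4 \right)} - \frac{5 \operatorname{atan}{\left(\frac{x}{2} \right)}}{8}] = \frac{8 x - 5}{4 x^{2} + 16}, which equals f(x).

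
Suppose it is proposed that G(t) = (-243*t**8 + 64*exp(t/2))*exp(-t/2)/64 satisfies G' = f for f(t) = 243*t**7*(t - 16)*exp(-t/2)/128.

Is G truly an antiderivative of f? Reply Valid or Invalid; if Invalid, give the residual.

Valid - the claim checks out under differentiation.

d/dt[G] = (243*t**8 - 3888*t**7)*exp(-t/2)/128
This equals f(t) exactly, so the claim holds.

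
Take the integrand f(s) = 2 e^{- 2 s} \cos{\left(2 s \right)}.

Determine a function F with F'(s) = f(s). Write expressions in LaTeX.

Whatever form F(s) takes, F'(s) = f(s) is non-negotiable.
Check: d/ds[- \frac{\left(- \sin{\left(2 s \right)} + \cos{\left(2 s \right)}\right) e^{- 2 s}}{2}] = 2 e^{- 2 s} \cos{\left(2 s \right)} = f(s).

An antiderivative is F(s) = - \frac{\left(- \sin{\left(2 s \right)} + \cos{\left(2 s \right)}\right) e^{- 2 s}}{2}.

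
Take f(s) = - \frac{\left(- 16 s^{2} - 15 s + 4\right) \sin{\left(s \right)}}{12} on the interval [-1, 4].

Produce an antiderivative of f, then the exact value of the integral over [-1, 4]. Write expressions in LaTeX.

Antiderivative: F(s) = \frac{- 16 s^{2} \cos{\left(s \right)} + 32 s \sin{\left(s \right)} - 15 s \cos{\left(s \right)} + 15 \sin{\left(s \right)} + 36 \cos{\left(s \right)}}{12}; value = \frac{143 \sin{\left(4 \right)}}{12} - \frac{35 \cos{\left(1 \right)}}{12} - \frac{17 \sin{\left(1 \right)}}{12} - \frac{70 \cos{\left(4 \right)}}{3}

Check any antiderivative F(s) by computing F'(s) and comparing it with f(s).
F(s) = \frac{- 16 s^{2} \cos{\left(s \right)} + 32 s \sin{\left(s \right)} - 15 s \cos{\left(s \right)} + 15 \sin{\left(s \right)} + 36 \cos{\left(s \right)}}{12} is an antiderivative of f.
Check: d/ds[\frac{- 16 s^{2} \cos{\left(s \right)} + 32 s \sin{\left(s \right)} - 15 s \cos{\left(s \right)} + 15 \sin{\left(s \right)} + 36 \cos{\left(s \right)}}{12}] = \frac{4 s^{2} \sin{\left(s \right)}}{3} + \frac{5 s \sin{\left(s \right)}}{4} - \frac{\sin{\left(s \right)}}{3}, which equals f(s).
F(4) = \frac{143 \sin{\left(4 \right)}}{12} - \frac{70 \cos{\left(4 \right)}}{3}; F(-1) = \frac{17 \sin{\left(1 \right)}}{12} + \frac{35 \cos{\left(1 \right)}}{12}.
Integral = F(4) - F(-1) = \frac{143 \sin{\left(4 \right)}}{12} - \frac{35 \cos{\left(1 \right)}}{12} - \frac{17 \sin{\left(1 \right)}}{12} - \frac{70 \cos{\left(4 \right)}}{3}.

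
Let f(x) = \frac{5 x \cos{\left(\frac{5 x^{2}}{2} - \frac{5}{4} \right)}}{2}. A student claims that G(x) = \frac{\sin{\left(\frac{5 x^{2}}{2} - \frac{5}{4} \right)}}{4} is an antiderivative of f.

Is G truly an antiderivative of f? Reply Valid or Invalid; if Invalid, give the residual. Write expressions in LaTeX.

d/dx[G] = \frac{5 x \cos{\left(\frac{5 x^{2}}{2} - \frac{5}{4} \right)}}{4}
d/dx[G] - f(x) = - \frac{5 x \cos{\left(\frac{5 x^{2}}{2} - \frac{5}{4} \right)}}{4} != 0.

Invalid: d/dx[G] - f = - \frac{5 x \cos{\left(\frac{5 x^{2}}{2} - \frac{5}{4} \right)}}{4}, which is not 0.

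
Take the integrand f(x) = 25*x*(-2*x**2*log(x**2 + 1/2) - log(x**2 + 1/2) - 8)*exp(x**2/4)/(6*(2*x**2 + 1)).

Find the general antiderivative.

f has the shape u'v + uv' for u = -25*exp(x**2/4)/3 and v = log(x**2 + 1/2) — it is the derivative of the product u*v.
Check: d/dx[-25*exp(x**2/4)*log(x**2 + 1/2)/3] = (-50*x**3*exp(x**2/4)*log(x**2 + 1/2) - 25*x*exp(x**2/4)*log(x**2 + 1/2) - 200*x*exp(x**2/4))/(12*x**2 + 6), which equals f(x).

F(x) = -25*exp(x**2/4)*log(x**2 + 1/2)/3 + C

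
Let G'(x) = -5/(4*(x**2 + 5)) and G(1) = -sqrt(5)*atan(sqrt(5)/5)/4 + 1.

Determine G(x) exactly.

Since d/dx undoes antidifferentiation here, G(x) must give back the stated G'(x).
A general antiderivative is -sqrt(5)*atan(sqrt(5)*x/5)/4 + C.
The condition gives C = -sqrt(5)*atan(sqrt(5)/5)/4 + 1 - (-sqrt(5)*atan(sqrt(5)/5)/4) = 1.
So G(x) = (-sqrt(5)*atan(sqrt(5)*x/5) + 4)/4.
Check: d/dx[(-sqrt(5)*atan(sqrt(5)*x/5) + 4)/4] = -5/(4*x**2 + 20), which equals G'(x).

G(x) = (-sqrt(5)*atan(sqrt(5)*x/5) + 4)/4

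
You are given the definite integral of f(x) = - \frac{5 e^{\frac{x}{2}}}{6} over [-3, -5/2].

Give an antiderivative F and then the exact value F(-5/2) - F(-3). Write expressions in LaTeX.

Antiderivative: F(x) = - \frac{5 e^{\frac{x}{2}}}{3}; value = - \frac{5}{3 e^{\frac{5}{4}}} + \frac{5}{3 e^{\frac{3}{2}}}

A candidate is checked by its d/dx: the result must match f(x).
F(x) = - \frac{5 e^{\frac{x}{2}}}{3} is an antiderivative of f.
Check: d/dx[- \frac{5 e^{\frac{x}{2}}}{3}] = - \frac{5 e^{\frac{x}{2}}}{6} = f(x).
F(-5/2) = - \frac{5}{3 e^{\frac{5}{4}}}; F(-3) = - \frac{5}{3 e^{\frac{3}{2}}}.
Integral = F(-5/2) - F(-3) = - \frac{5}{3 e^{\frac{5}{4}}} + \frac{5}{3 e^{\frac{3}{2}}}.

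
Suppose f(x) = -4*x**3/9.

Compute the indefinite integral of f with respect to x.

A candidate is checked by its d/dx: the result must match f(x).
Check: d/dx[-x**4/9] = -4*x**3/9 = f(x).

F(x) = -x**4/9 + C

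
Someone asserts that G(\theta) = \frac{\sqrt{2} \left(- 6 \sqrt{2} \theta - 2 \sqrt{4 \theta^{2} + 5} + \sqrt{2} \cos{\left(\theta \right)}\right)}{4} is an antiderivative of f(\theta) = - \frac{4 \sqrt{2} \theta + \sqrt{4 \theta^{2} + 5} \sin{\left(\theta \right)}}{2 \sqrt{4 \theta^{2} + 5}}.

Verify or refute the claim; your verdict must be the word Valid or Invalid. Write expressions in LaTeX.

Invalid: d/d\theta[G] - f = -3, which is not 0.

d/d\theta[G] = \frac{- 4 \sqrt{2} \theta - \sqrt{4 \theta^{2} + 5} \sin{\left(\theta \right)} - 6 \sqrt{4 \theta^{2} + 5}}{2 \sqrt{4 \theta^{2} + 5}}
d/d\theta[G] - f(\theta) = -3 != 0.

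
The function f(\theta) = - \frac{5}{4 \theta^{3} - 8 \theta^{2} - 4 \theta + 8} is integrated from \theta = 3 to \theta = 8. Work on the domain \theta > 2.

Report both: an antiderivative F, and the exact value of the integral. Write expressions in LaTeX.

Antiderivative: F(\theta) = - \frac{5 \log{\left(\theta - 2 \right)}}{12} + \frac{5 \log{\left(\theta - 1 \right)}}{8} - \frac{5 \log{\left(\theta + 1 \right)}}{24}; value = - \frac{5 \log{\left(6 \right)}}{12} - \frac{5 \log{\left(9 \right)}}{24} - \frac{5 \log{\left(2 \right)}}{8} + \frac{5 \log{\left(4 \right)}}{24} + \frac{5 \log{\left(7 \right)}}{8}

The denominator factors as 4 \left(\theta - 2\right) \left(\theta - 1\right) \left(\theta + 1\right); partial fractions split f into directly integrable pieces: - \frac{5}{24 \left(\theta + 1\right)} + \frac{5}{8 \left(\theta - 1\right)} - \frac{5}{12 \left(\theta - 2\right)}.
F(\theta) = - \frac{5 \log{\left(\theta - 2 \right)}}{12} + \frac{5 \log{\left(\theta - 1 \right)}}{8} - \frac{5 \log{\left(\theta + 1 \right)}}{24} is an antiderivative of f.
Check: d/d\theta[- \frac{5 \log{\left(\theta - 2 \right)}}{12} + \frac{5 \log{\left(\theta - 1 \right)}}{8} - \frac{5 \log{\left(\theta + 1 \right)}}{24}] = - \frac{5}{4 \theta^{3} - 8 \theta^{2} - 4 \theta + 8} = f(\theta).
F(8) = - \frac{5 \log{\left(6 \right)}}{12} - \frac{5 \log{\left(9 \right)}}{24} + \frac{5 \log{\left(7 \right)}}{8}; F(3) = - \frac{5 \log{\left(4 \right)}}{24} + \frac{5 \log{\left(2 \right)}}{8}.
Integral = F(8) - F(3) = - \frac{5 \log{\left(6 \right)}}{12} - \frac{5 \log{\left(9 \right)}}{24} - \frac{5 \log{\left(2 \right)}}{8} + \frac{5 \log{\left(4 \right)}}{24} + \frac{5 \log{\left(7 \right)}}{8}.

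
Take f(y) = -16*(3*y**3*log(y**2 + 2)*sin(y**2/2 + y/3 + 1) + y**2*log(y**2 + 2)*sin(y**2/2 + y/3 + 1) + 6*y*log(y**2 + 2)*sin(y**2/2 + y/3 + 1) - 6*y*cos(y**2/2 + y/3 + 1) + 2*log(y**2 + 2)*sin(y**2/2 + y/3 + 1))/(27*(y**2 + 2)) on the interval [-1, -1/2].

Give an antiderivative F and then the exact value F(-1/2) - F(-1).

Recognize the product-rule pattern: f = u'v + uv' with u = 16*cos(y**2/2 + y/3 + 1)/9, v = log(y**2 + 2), so integration by parts undoes it.
F(y) = 16*log(y**2 + 2)*cos(y**2/2 + y/3 + 1)/9 is an antiderivative of f.
Check: d/dy[16*log(y**2 + 2)*cos(y**2/2 + y/3 + 1)/9] = (-48*y**3*log(y**2 + 2)*sin(y**2/2 + y/3 + 1) - 16*y**2*log(y**2 + 2)*sin(y**2/2 + y/3 + 1) - 96*y*log(y**2 + 2)*sin(y**2/2 + y/3 + 1) + 96*y*cos(y**2/2 + y/3 + 1) - 32*log(y**2 + 2)*sin(y**2/2 + y/3 + 1))/(27*y**2 + 54), which equals f(y).
F(-1/2) = 16*log(9/4)*cos(23/24)/9; F(-1) = 16*log(3)*cos(7/6)/9.
Integral = F(-1/2) - F(-1) = -16*log(3)*cos(7/6)/9 + 16*log(9/4)*cos(23/24)/9.

Antiderivative: F(y) = 16*log(y**2 + 2)*cos(y**2/2 + y/3 + 1)/9; value = -16*log(3)*cos(7/6)/9 + 16*log(9/4)*cos(23/24)/9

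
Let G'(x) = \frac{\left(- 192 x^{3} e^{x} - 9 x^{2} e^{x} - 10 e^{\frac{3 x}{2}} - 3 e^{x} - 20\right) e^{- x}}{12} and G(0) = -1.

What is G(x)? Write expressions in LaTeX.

G(x) = \frac{\left(- 48 x^{4} e^{x} - 3 x^{3} e^{x} - 3 x e^{x} - 20 e^{\frac{3 x}{2}} - 12 e^{x} + 20\right) e^{- x}}{12}

Any candidate G(x) must reproduce the stated G'(x) exactly.
A general antiderivative is - 4 x^{4} - \frac{x^{3}}{4} - \frac{x}{4} - \frac{5 e^{\frac{x}{2}}}{3} - 1 + \frac{5 e^{- x}}{3} + C.
The condition gives C = -1 - (-1) = 0.
So G(x) = \frac{\left(- 48 x^{4} e^{x} - 3 x^{3} e^{x} - 3 x e^{x} - 20 e^{\frac{3 x}{2}} - 12 e^{x} + 20\right) e^{- x}}{12}.
Check: d/dx[\frac{\left(- 48 x^{4} e^{x} - 3 x^{3} e^{x} - 3 x e^{x} - 20 e^{\frac{3 x}{2}} - 12 e^{x} + 20\right) e^{- x}}{12}] = \frac{\left(- 192 x^{3} e^{x} - 9 x^{2} e^{x} - 10 e^{\frac{3 x}{2}} - 3 e^{x} - 20\right) e^{- x}}{12} = G'(x).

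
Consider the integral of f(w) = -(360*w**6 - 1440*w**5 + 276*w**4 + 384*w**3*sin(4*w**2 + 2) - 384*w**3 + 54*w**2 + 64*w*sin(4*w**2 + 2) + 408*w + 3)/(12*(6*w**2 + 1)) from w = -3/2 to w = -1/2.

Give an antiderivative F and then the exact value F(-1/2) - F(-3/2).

Antiderivative: F(w) = -w**5 + 5*w**4 - w**3 + w**2 - w/4 - 3*log(2*w**2 + 1/3) + 2*cos(4*w**2 + 2)/3; value = -609/16 + 2*cos(3)/3 - 2*cos(11)/3 - 3*log(5/6) + 3*log(29/6)

A candidate is checked by its d/dw: the result must match f(w).
F(w) = -w**5 + 5*w**4 - w**3 + w**2 - w/4 - 3*log(2*w**2 + 1/3) + 2*cos(4*w**2 + 2)/3 is an antiderivative of f.
Check: d/dw[-w**5 + 5*w**4 - w**3 + w**2 - w/4 - 3*log(2*w**2 + 1/3) + 2*cos(4*w**2 + 2)/3] = (-360*w**6 + 1440*w**5 - 276*w**4 - 384*w**3*sin(4*w**2 + 2) + 384*w**3 - 54*w**2 - 64*w*sin(4*w**2 + 2) - 408*w - 3)/(72*w**2 + 12), which equals f(w).
F(-1/2) = 2*cos(3)/3 - 3*log(5/6) + 27/32; F(-3/2) = -3*log(29/6) + 2*cos(11)/3 + 1245/32.
Integral = F(-1/2) - F(-3/2) = -609/16 + 2*cos(3)/3 - 2*cos(11)/3 - 3*log(5/6) + 3*log(29/6).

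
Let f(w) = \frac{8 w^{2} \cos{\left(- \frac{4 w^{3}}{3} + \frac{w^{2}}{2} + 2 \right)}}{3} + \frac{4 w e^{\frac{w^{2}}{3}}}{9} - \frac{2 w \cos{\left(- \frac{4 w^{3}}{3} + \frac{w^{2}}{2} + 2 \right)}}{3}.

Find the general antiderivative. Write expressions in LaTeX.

F(w) = \frac{2 \left(e^{\frac{w^{2}}{3}} - \sin{\left(- \frac{4 w^{3}}{3} + \frac{w^{2}}{2} + 2 \right)}\right)}{3} + C

The integrand splits into summands that can be handled one at a time.
Check: d/dw[\frac{2 \left(e^{\frac{w^{2}}{3}} - \sin{\left(- \frac{4 w^{3}}{3} + \frac{w^{2}}{2} + 2 \right)}\right)}{3}] = \frac{8 w^{2} \cos{\left(- \frac{4 w^{3}}{3} + \frac{w^{2}}{2} + 2 \right)}}{3} + \frac{4 w e^{\frac{w^{2}}{3}}}{9} - \frac{2 w \cos{\left(- \frac{4 w^{3}}{3} + \frac{w^{2}}{2} + 2 \right)}}{3} = f(w).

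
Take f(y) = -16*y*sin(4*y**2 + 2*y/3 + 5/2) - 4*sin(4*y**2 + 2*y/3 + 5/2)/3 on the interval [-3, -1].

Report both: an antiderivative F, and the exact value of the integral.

f matches the chain-rule pattern g'(h)*h' with inner function h(y) = 4*y**2 + 2*y/3 + 5/2; substituting u = h(y) collapses the integral.
F(y) = 2*cos(4*y**2 + 2*y/3 + 5/2) is an antiderivative of f.
Check: d/dy[2*cos(4*y**2 + 2*y/3 + 5/2)] = -16*y*sin(4*y**2 + 2*y/3 + 5/2) - 4*sin(4*y**2 + 2*y/3 + 5/2)/3 = f(y).
F(-1) = 2*cos(35/6); F(-3) = 2*cos(73/2).
Integral = F(-1) - F(-3) = -2*cos(73/2) + 2*cos(35/6).

Antiderivative: F(y) = 2*cos(4*y**2 + 2*y/3 + 5/2); value = -2*cos(73/2) + 2*cos(35/6)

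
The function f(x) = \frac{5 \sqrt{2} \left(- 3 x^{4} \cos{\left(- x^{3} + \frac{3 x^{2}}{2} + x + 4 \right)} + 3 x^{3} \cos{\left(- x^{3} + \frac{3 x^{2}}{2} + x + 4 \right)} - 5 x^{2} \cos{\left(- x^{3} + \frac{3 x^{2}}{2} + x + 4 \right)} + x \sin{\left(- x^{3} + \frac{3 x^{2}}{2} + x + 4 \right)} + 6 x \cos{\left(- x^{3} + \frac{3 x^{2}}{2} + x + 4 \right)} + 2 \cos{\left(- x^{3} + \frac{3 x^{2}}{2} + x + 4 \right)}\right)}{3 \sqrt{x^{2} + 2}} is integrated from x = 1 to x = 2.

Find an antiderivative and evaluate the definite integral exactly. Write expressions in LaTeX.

Antiderivative: F(x) = \frac{10 \sqrt{\frac{x^{2}}{2} + 1} \sin{\left(- x^{3} + \frac{3 x^{2}}{2} + x + 4 \right)}}{3}; value = \frac{10 \sqrt{3} \sin{\left(4 \right)}}{3} - \frac{5 \sqrt{6} \sin{\left(\frac{11}{2} \right)}}{3}

f has the shape u'v + uv' for u = \frac{10 \sqrt{\frac{x^{2}}{2} + 1}}{3} and v = \sin{\left(- x^{3} + \frac{3 x^{2}}{2} + x + 4 \right)} — it is the derivative of the product u*v.
F(x) = \frac{10 \sqrt{\frac{x^{2}}{2} + 1} \sin{\left(- x^{3} + \frac{3 x^{2}}{2} + x + 4 \right)}}{3} is an antiderivative of f.
Check: d/dx[\frac{10 \sqrt{\frac{x^{2}}{2} + 1} \sin{\left(- x^{3} + \frac{3 x^{2}}{2} + x + 4 \right)}}{3}] = \frac{\sqrt{2} \left(- 30 x^{4} \cos{\left(- x^{3} + \frac{3 x^{2}}{2} + x + 4 \right)} + 30 x^{3} \cos{\left(- x^{3} + \frac{3 x^{2}}{2} + x + 4 \right)} - 50 x^{2} \cos{\left(- x^{3} + \frac{3 x^{2}}{2} + x + 4 \right)} + 10 x \sin{\left(- x^{3} + \frac{3 x^{2}}{2} + x + 4 \right)} + 60 x \cos{\left(- x^{3} + \frac{3 x^{2}}{2} + x + 4 \right)} + 20 \cos{\left(- x^{3} + \frac{3 x^{2}}{2} + x + 4 \right)}\right)}{6 \sqrt{x^{2} + 2}}, which equals f(x).
F(2) = \frac{10 \sqrt{3} \sin{\left(4 \right)}}{3}; F(1) = \frac{5 \sqrt{6} \sin{\left(\frac{11}{2} \right)}}{3}.
Integral = F(2) - F(1) = \frac{10 \sqrt{3} \sin{\left(4 \right)}}{3} - \frac{5 \sqrt{6} \sin{\left(\frac{11}{2} \right)}}{3}.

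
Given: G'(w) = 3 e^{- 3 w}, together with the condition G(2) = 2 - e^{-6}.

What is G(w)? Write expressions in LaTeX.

Any candidate G(w) must reproduce the stated G'(w) exactly.
A general antiderivative is - e^{- 3 w} + C.
The condition gives C = 2 - e^{-6} - (- \frac{1}{e^{6}}) = 2.
So G(w) = 2 - e^{- 3 w}.
Check: d/dw[2 - e^{- 3 w}] = 3 e^{- 3 w} = G'(w).

G(w) = 2 - e^{- 3 w}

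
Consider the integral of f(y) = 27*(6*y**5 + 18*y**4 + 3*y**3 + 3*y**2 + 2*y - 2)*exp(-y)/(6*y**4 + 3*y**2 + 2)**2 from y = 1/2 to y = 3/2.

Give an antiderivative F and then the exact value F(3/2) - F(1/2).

Since d/dy undoes antidifferentiation here, F'(y) = f(y) is required of F(y).
F(y) = -27*y/(6*y**4*exp(y) + 3*y**2*exp(y) + 2*exp(y)) is an antiderivative of f.
Check: d/dy[-27*y/(6*y**4*exp(y) + 3*y**2*exp(y) + 2*exp(y))] = (162*y**5 + 486*y**4 + 81*y**3 + 81*y**2 + 54*y - 54)/(36*y**8*exp(y) + 36*y**6*exp(y) + 33*y**4*exp(y) + 12*y**2*exp(y) + 4*exp(y)), which equals f(y).
F(3/2) = -324*exp(-3/2)/313; F(1/2) = -108*exp(-1/2)/25.
Integral = F(3/2) - F(1/2) = -324*exp(-3/2)/313 + 108*exp(-1/2)/25.

Antiderivative: F(y) = -27*y/(6*y**4*exp(y) + 3*y**2*exp(y) + 2*exp(y)); value = -324*exp(-3/2)/313 + 108*exp(-1/2)/25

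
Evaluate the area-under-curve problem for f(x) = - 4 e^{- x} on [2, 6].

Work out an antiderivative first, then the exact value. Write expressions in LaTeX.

A first test for any F(x): its x-derivative must equal f(x) identically.
F(x) = 4 e^{- x} is an antiderivative of f.
Check: d/dx[4 e^{- x}] = - 4 e^{- x} = f(x).
F(6) = \frac{4}{e^{6}}; F(2) = \frac{4}{e^{2}}.
Integral = F(6) - F(2) = - \frac{4}{e^{2}} + \frac{4}{e^{6}}.

Antiderivative: F(x) = 4 e^{- x}; value = - \frac{4}{e^{2}} + \frac{4}{e^{6}}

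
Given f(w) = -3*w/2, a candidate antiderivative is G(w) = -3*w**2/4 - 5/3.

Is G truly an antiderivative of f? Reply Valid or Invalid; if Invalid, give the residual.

d/dw[G] = -3*w/2
This equals f(w) exactly, so the claim holds.

Valid - differentiating G returns exactly f.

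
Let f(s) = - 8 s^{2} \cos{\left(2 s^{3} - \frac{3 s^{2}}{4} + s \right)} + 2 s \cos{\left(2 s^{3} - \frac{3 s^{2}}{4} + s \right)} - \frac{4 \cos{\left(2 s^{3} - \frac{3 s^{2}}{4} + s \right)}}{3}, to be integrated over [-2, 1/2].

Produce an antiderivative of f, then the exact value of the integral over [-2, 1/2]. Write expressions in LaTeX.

The substitution u = 2 s^{3} - \frac{3 s^{2}}{4} + s works: f is exactly (dF/du)*(du/ds) for that inner function.
F(s) = - \frac{4 \sin{\left(2 s^{3} - \frac{3 s^{2}}{4} + s \right)}}{3} is an antiderivative of f.
Check: d/ds[- \frac{4 \sin{\left(2 s^{3} - \frac{3 s^{2}}{4} + s \right)}}{3}] = - 8 s^{2} \cos{\left(2 s^{3} - \frac{3 s^{2}}{4} + s \right)} + 2 s \cos{\left(2 s^{3} - \frac{3 s^{2}}{4} + s \right)} - \frac{4 \cos{\left(2 s^{3} - \frac{3 s^{2}}{4} + s \right)}}{3} = f(s).
F(1/2) = - \frac{4 \sin{\left(\frac{9}{16} \right)}}{3}; F(-2) = \frac{4 \sin{\left(21 \right)}}{3}.
Integral = F(1/2) - F(-2) = - \frac{4 \sin{\left(21 \right)}}{3} - \frac{4 \sin{\left(\frac{9}{16} \right)}}{3}.

Antiderivative: F(s) = - \frac{4 \sin{\left(2 s^{3} - \frac{3 s^{2}}{4} + s \right)}}{3}; value = - \frac{4 \sin{\left(21 \right)}}{3} - \frac{4 \sin{\left(\frac{9}{16} \right)}}{3}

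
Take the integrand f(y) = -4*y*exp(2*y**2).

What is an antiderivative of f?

The substitution u = 2*y**2 works: f is exactly (dF/du)*(du/dy) for that inner function.
Check: d/dy[-exp(2*y**2)] = -4*y*exp(2*y**2) = f(y).

An antiderivative is F(y) = -exp(2*y**2).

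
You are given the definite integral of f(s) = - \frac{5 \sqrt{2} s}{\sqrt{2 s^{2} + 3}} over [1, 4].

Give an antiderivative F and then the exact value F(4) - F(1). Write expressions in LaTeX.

The substitution u = s^{2} + \frac{3}{2} works: f is exactly (dF/du)*(du/ds) for that inner function.
F(s) = - \frac{5 \sqrt{2} \sqrt{2 s^{2} + 3}}{2} is an antiderivative of f.
Check: d/ds[- \frac{5 \sqrt{2} \sqrt{2 s^{2} + 3}}{2}] = - \frac{5 \sqrt{2} s}{\sqrt{2 s^{2} + 3}} = f(s).
F(4) = - \frac{5 \sqrt{70}}{2}; F(1) = - \frac{5 \sqrt{10}}{2}.
Integral = F(4) - F(1) = - \frac{5 \sqrt{70}}{2} + \frac{5 \sqrt{10}}{2}.

Antiderivative: F(s) = - \frac{5 \sqrt{2} \sqrt{2 s^{2} + 3}}{2}; value = - \frac{5 \sqrt{70}}{2} + \frac{5 \sqrt{10}}{2}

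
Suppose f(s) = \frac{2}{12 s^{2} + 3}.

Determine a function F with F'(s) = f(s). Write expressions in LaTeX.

An antiderivative is F(s) = \frac{\operatorname{atan}{\left(2 s \right)}}{3}.

Check any antiderivative F(s) by computing F'(s) and comparing it with f(s).
Check: d/ds[\frac{\operatorname{atan}{\left(2 s \right)}}{3}] = \frac{2}{12 s^{2} + 3} = f(s).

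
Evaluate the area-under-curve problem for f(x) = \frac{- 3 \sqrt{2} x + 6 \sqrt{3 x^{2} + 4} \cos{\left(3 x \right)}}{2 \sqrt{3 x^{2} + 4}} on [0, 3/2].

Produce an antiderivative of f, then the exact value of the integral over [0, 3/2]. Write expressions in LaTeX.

Since d/dx undoes antidifferentiation here, F'(x) = f(x) is required of F(x).
F(x) = - \sqrt{\frac{3 x^{2}}{2} + 2} + \sin{\left(3 x \right)} is an antiderivative of f.
Check: d/dx[- \sqrt{\frac{3 x^{2}}{2} + 2} + \sin{\left(3 x \right)}] = \frac{- 3 \sqrt{2} x + 6 \sqrt{3 x^{2} + 4} \cos{\left(3 x \right)}}{2 \sqrt{3 x^{2} + 4}} = f(x).
F(3/2) = - \frac{\sqrt{86}}{4} + \sin{\left(\frac{9}{2} \right)}; F(0) = - \sqrt{2}.
Integral = F(3/2) - F(0) = - \frac{\sqrt{86}}{4} + \sin{\left(\frac{9}{2} \right)} + \sqrt{2}.

Antiderivative: F(x) = - \sqrt{\frac{3 x^{2}}{2} + 2} + \sin{\left(3 x \right)}; value = - \frac{\sqrt{86}}{4} + \sin{\left(\frac{9}{2} \right)} + \sqrt{2}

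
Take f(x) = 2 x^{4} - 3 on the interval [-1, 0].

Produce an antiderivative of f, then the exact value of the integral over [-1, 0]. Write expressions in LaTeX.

Antiderivative: F(x) = \frac{x \left(2 x^{4} - 15\right)}{5}; value = - \frac{13}{5}

For F(x) to be correct the identity F'(x) - f(x) = 0 must hold.
F(x) = \frac{x \left(2 x^{4} - 15\right)}{5} is an antiderivative of f.
Check: d/dx[\frac{x \left(2 x^{4} - 15\right)}{5}] = 2 x^{4} - 3 = f(x).
F(0) = 0; F(-1) = \frac{13}{5}.
Integral = F(0) - F(-1) = - \frac{13}{5}.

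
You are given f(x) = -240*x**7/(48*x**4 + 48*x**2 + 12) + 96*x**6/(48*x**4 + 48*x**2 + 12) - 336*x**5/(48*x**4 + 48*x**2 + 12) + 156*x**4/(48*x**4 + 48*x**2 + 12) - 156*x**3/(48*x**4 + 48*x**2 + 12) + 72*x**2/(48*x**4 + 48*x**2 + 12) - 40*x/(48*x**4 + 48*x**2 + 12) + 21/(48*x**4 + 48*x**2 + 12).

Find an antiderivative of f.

Integrate term by term and add the pieces.
Check: d/dx[(-30*x**6 + 16*x**5 - 39*x**4 + 38*x**3 - 20*x**2 + 21*x)/(24*x**2 + 12)] = (-240*x**7 + 96*x**6 - 336*x**5 + 156*x**4 - 156*x**3 + 72*x**2 - 40*x + 21)/(48*x**4 + 48*x**2 + 12), which equals f(x).

An antiderivative is F(x) = (-30*x**6 + 16*x**5 - 39*x**4 + 38*x**3 - 20*x**2 + 21*x)/(24*x**2 + 12).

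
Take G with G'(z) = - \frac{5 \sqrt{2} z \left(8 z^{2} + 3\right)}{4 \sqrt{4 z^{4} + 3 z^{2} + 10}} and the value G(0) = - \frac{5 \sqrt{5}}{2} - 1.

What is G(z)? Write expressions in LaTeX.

G'(z) matches the chain-rule pattern g'(h)*h' with inner function h(z) = 2 z^{4} + \frac{3 z^{2}}{2} + 5; substituting u = h(z) collapses the integral.
A general antiderivative is - \frac{5 \sqrt{2 z^{4} + \frac{3 z^{2}}{2} + 5}}{2} + C.
The condition gives C = - \frac{5 \sqrt{5}}{2} - 1 - (- \frac{5 \sqrt{5}}{2}) = -1.
So G(z) = - \frac{5 \sqrt{2 z^{4} + \frac{3 z^{2}}{2} + 5}}{2} - 1.
Check: d/dz[- \frac{5 \sqrt{2 z^{4} + \frac{3 z^{2}}{2} + 5}}{2} - 1] = \frac{- 40 \sqrt{2} z^{3} - 15 \sqrt{2} z}{4 \sqrt{4 z^{4} + 3 z^{2} + 10}}, which equals G'(z).

G(z) = - \frac{5 \sqrt{2 z^{4} + \frac{3 z^{2}}{2} + 5}}{2} - 1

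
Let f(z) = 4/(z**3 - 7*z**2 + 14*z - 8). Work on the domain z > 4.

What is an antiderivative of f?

An antiderivative is F(z) = 2*log(z - 4)/3 - 2*log(z - 2) + 4*log(z - 1)/3.

Factor the denominator ((z - 4)*(z - 2)*(z - 1)) and decompose: f = 4/(3*(z - 1)) - 2/(z - 2) + 2/(3*(z - 4)); each piece integrates to a log, atan, or power term.
Check: d/dz[2*log(z - 4)/3 - 2*log(z - 2) + 4*log(z - 1)/3] = 4/(z**3 - 7*z**2 + 14*z - 8) = f(z).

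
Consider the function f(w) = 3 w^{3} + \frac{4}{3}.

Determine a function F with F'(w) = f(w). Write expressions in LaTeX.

An antiderivative is F(w) = \frac{3 w^{4}}{4} + \frac{4 w}{3}.

Since d/dw undoes antidifferentiation here, F'(w) = f(w) is required of F(w).
Check: d/dw[\frac{3 w^{4}}{4} + \frac{4 w}{3}] = 3 w^{3} + \frac{4}{3} = f(w).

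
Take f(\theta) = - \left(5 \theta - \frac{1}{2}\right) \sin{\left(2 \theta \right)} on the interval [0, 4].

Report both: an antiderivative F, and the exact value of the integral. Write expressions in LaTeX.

Recover f(\theta) by differentiating a candidate F(\theta); any mismatch rules it out.
F(\theta) = \frac{10 \theta \cos{\left(2 \theta \right)} - 5 \sin{\left(2 \theta \right)} - \cos{\left(2 \theta \right)}}{4} is an antiderivative of f.
Check: d/d\theta[\frac{10 \theta \cos{\left(2 \theta \right)} - 5 \sin{\left(2 \theta \right)} - \cos{\left(2 \theta \right)}}{4}] = - 5 \theta \sin{\left(2 \theta \right)} + \frac{\sin{\left(2 \theta \right)}}{2}, which equals f(\theta).
F(4) = \frac{39 \cos{\left(8 \right)}}{4} - \frac{5 \sin{\left(8 \right)}}{4}; F(0) = - \frac{1}{4}.
Integral = F(4) - F(0) = \frac{39 \cos{\left(8 \right)}}{4} - \frac{5 \sin{\left(8 \right)}}{4} + \frac{1}{4}.

Antiderivative: F(\theta) = \frac{10 \theta \cos{\left(2 \theta \right)} - 5 \sin{\left(2 \theta \right)} - \cos{\left(2 \theta \right)}}{4}; value = \frac{39 \cos{\left(8 \right)}}{4} - \frac{5 \sin{\left(8 \right)}}{4} + \frac{1}{4}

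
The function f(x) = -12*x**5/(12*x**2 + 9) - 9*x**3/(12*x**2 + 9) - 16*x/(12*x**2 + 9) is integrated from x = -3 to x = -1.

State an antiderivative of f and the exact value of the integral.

Integrate term by term and add the pieces.
F(x) = -x**4/4 - 2*log(2*x**2 + 3/2)/3 is an antiderivative of f.
Check: d/dx[-x**4/4 - 2*log(2*x**2 + 3/2)/3] = (-12*x**5 - 9*x**3 - 16*x)/(12*x**2 + 9), which equals f(x).
F(-1) = -2*log(7/2)/3 - 1/4; F(-3) = -81/4 - 2*log(39/2)/3.
Integral = F(-1) - F(-3) = -2*log(7/2)/3 + 2*log(39/2)/3 + 20.

Antiderivative: F(x) = -x**4/4 - 2*log(2*x**2 + 3/2)/3; value = -2*log(7/2)/3 + 2*log(39/2)/3 + 20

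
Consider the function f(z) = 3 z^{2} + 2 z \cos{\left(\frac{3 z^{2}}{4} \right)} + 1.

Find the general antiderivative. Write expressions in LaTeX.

F(z) = z^{3} + z + \frac{4 \sin{\left(\frac{3 z^{2}}{4} \right)}}{3} + C

The integrand splits into summands that can be handled one at a time.
Check: d/dz[z^{3} + z + \frac{4 \sin{\left(\frac{3 z^{2}}{4} \right)}}{3}] = 3 z^{2} + 2 z \cos{\left(\frac{3 z^{2}}{4} \right)} + 1 = f(z).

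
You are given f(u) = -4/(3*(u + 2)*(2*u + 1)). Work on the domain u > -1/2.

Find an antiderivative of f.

An antiderivative is F(u) = -4*log(u + 1/2)/9 + 4*log(u + 2)/9.

The denominator factors as 3*(u + 2)*(2*u + 1); partial fractions split f into directly integrable pieces: -8/(9*(2*u + 1)) + 4/(9*(u + 2)).
Check: d/du[-4*log(u + 1/2)/9 + 4*log(u + 2)/9] = -4/(6*u**2 + 15*u + 6), which equals f(u).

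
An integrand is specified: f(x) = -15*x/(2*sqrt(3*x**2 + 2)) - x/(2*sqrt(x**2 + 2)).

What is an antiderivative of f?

An antiderivative is F(x) = -(sqrt(x**2 + 2) + 5*sqrt(3*x**2 + 2))/2.

Integrate term by term and add the pieces.
Check: d/dx[-(sqrt(x**2 + 2) + 5*sqrt(3*x**2 + 2))/2] = (-15*x*sqrt(x**2 + 2) - x*sqrt(3*x**2 + 2))/(2*sqrt(x**2 + 2)*sqrt(3*x**2 + 2)), which equals f(x).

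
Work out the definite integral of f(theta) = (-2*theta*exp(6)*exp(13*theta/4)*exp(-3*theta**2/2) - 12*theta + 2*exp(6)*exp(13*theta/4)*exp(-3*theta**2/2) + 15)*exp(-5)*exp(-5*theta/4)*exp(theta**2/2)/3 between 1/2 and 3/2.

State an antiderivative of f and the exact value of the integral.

Recover f(theta) by differentiating a candidate F(theta); any mismatch rules it out.
F(theta) = (exp(6)*exp(13*theta/4)*exp(-3*theta**2/2) - 12)*exp(-5)*exp(-5*theta/4)*exp(theta**2/2)/3 is an antiderivative of f.
Check: d/dtheta[(exp(6)*exp(13*theta/4)*exp(-3*theta**2/2) - 12)*exp(-5)*exp(-5*theta/4)*exp(theta**2/2)/3] = (-2*theta*exp(6)*exp(13*theta/4)*exp(3*theta**2/2) - 12*theta*exp(3*theta**2) + 2*exp(6)*exp(13*theta/4)*exp(3*theta**2/2) + 15*exp(3*theta**2))*exp(-5)*exp(-5*theta/4)*exp(-5*theta**2/2)/3, which equals f(theta).
F(3/2) = -4*exp(-23/4) + exp(7/4)/3; F(1/2) = -4*exp(-11/2) + exp(7/4)/3.
Integral = F(3/2) - F(1/2) = -4*exp(-23/4) + 4*exp(-11/2).

Antiderivative: F(theta) = (exp(6)*exp(13*theta/4)*exp(-3*theta**2/2) - 12)*exp(-5)*exp(-5*theta/4)*exp(theta**2/2)/3; value = -4*exp(-23/4) + 4*exp(-11/2)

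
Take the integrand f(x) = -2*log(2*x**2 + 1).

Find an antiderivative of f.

Whatever form F(x) takes, F'(x) = f(x) is non-negotiable.
Check: d/dx[-2*x*log(2*x**2 + 1) + 4*x - 2*sqrt(2)*atan(sqrt(2)*x)] = -2*log(2*x**2 + 1) = f(x).

An antiderivative is F(x) = -2*x*log(2*x**2 + 1) + 4*x - 2*sqrt(2)*atan(sqrt(2)*x).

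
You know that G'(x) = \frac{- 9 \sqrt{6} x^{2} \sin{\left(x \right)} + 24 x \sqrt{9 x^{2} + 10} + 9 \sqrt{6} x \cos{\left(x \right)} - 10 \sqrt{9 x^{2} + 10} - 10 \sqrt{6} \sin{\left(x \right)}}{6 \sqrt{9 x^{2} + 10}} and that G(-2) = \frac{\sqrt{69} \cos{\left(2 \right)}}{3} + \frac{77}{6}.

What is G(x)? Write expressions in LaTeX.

G(x) = \frac{12 x^{2} - 10 x + \sqrt{6} \sqrt{9 x^{2} + 10} \cos{\left(x \right)} + 9}{6}

Whatever form G(x) takes, its d/dx must return the stated G'(x).
A general antiderivative is 2 x^{2} - \frac{5 x}{3} + \sqrt{\frac{3 x^{2}}{2} + \frac{5}{3}} \cos{\left(x \right)} + \frac{3}{2} + C.
The condition gives C = \frac{\sqrt{69} \cos{\left(2 \right)}}{3} + \frac{77}{6} - (\frac{\sqrt{69} \cos{\left(2 \right)}}{3} + \frac{77}{6}) = 0.
So G(x) = \frac{12 x^{2} - 10 x + \sqrt{6} \sqrt{9 x^{2} + 10} \cos{\left(x \right)} + 9}{6}.
Check: d/dx[\frac{12 x^{2} - 10 x + \sqrt{6} \sqrt{9 x^{2} + 10} \cos{\left(x \right)} + 9}{6}] = \frac{- 9 \sqrt{6} x^{2} \sin{\left(x \right)} + 24 x \sqrt{9 x^{2} + 10} + 9 \sqrt{6} x \cos{\left(x \right)} - 10 \sqrt{9 x^{2} + 10} - 10 \sqrt{6} \sin{\left(x \right)}}{6 \sqrt{9 x^{2} + 10}} = G'(x).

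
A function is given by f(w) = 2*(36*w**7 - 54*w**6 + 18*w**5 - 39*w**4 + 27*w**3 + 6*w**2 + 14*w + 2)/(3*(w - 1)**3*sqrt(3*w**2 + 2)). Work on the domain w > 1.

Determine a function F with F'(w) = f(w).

For F(w) to be correct the identity F'(w) - f(w) = 0 must hold.
Check: d/dw[2*w**5*sqrt(3*w**2 + 2)/(w**2 - 2*w + 1) - 2*w**2*sqrt(3*w**2 + 2)/(w**2 - 2*w + 1) - 2*w*sqrt(3*w**2 + 2)/(3*w**2 - 6*w + 3)] = (72*w**7 - 108*w**6 + 36*w**5 - 78*w**4 + 54*w**3 + 12*w**2 + 28*w + 4)/(3*w**3*sqrt(3*w**2 + 2) - 9*w**2*sqrt(3*w**2 + 2) + 9*w*sqrt(3*w**2 + 2) - 3*sqrt(3*w**2 + 2)), which equals f(w).

An antiderivative is F(w) = 2*w**5*sqrt(3*w**2 + 2)/(w**2 - 2*w + 1) - 2*w**2*sqrt(3*w**2 + 2)/(w**2 - 2*w + 1) - 2*w*sqrt(3*w**2 + 2)/(3*w**2 - 6*w + 3).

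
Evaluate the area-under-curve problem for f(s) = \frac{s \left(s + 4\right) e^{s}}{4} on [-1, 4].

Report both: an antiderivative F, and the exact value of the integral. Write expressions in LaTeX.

Antiderivative: F(s) = \frac{\left(s^{2} + 2 s - 2\right) e^{s}}{4}; value = \frac{3}{4 e} + \frac{11 e^{4}}{2}

f has the shape u'v + uv' for u = \frac{s^{2}}{4} + \frac{s}{2} - \frac{1}{2} and v = e^{s} — it is the derivative of the product u*v.
F(s) = \frac{\left(s^{2} + 2 s - 2\right) e^{s}}{4} is an antiderivative of f.
Check: d/ds[\frac{\left(s^{2} + 2 s - 2\right) e^{s}}{4}] = \frac{s^{2} e^{s}}{4} + s e^{s}, which equals f(s).
F(4) = \frac{11 e^{4}}{2}; F(-1) = - \frac{3}{4 e}.
Integral = F(4) - F(-1) = \frac{3}{4 e} + \frac{11 e^{4}}{2}.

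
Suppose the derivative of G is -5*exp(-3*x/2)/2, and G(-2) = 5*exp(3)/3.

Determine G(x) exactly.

G(x) = 5*exp(-3*x/2)/3

A candidate passes only if d/dx[G] lands on the given G'(x) exactly.
A general antiderivative is 5*exp(-3*x/2)/3 + C.
The condition gives C = 5*exp(3)/3 - (5*exp(3)/3) = 0.
So G(x) = 5*exp(-3*x/2)/3.
Check: d/dx[5*exp(-3*x/2)/3] = -5*exp(-3*x/2)/2 = G'(x).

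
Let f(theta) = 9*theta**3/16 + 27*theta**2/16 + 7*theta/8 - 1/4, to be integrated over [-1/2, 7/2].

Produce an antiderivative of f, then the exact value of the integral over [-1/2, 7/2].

Antiderivative: F(theta) = (9*theta**2 + 18*theta - 4)**2/576; value = 1585/32

f matches the chain-rule pattern g'(h)*h' with inner function h(theta) = -3*theta**2/4 - 3*theta/2 + 1/3; substituting u = h(theta) collapses the integral.
F(theta) = (9*theta**2 + 18*theta - 4)**2/576 is an antiderivative of f.
Check: d/dtheta[(9*theta**2 + 18*theta - 4)**2/576] = 9*theta**3/16 + 27*theta**2/16 + 7*theta/8 - 1/4 = f(theta).
F(7/2) = 458329/9216; F(-1/2) = 1849/9216.
Integral = F(7/2) - F(-1/2) = 1585/32.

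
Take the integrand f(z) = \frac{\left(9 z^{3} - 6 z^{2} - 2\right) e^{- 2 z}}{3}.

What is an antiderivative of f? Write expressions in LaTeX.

f has the shape u'v + uv' for u = - \frac{3 z^{3}}{2} - \frac{5 z^{2}}{4} - \frac{5 z}{4} - \frac{7}{24} and v = e^{- 2 z} — it is the derivative of the product u*v.
Check: d/dz[- \frac{3 z^{3} e^{- 2 z}}{2} - \frac{5 z^{2} e^{- 2 z}}{4} - \frac{5 z e^{- 2 z}}{4} - \frac{7 e^{- 2 z}}{24}] = \frac{\left(9 z^{3} - 6 z^{2} - 2\right) e^{- 2 z}}{3} = f(z).

An antiderivative is F(z) = - \frac{3 z^{3} e^{- 2 z}}{2} - \frac{5 z^{2} e^{- 2 z}}{4} - \frac{5 z e^{- 2 z}}{4} - \frac{7 e^{- 2 z}}{24}.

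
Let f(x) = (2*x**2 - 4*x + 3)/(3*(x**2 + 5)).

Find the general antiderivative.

For F(x) to be correct the identity F'(x) - f(x) = 0 must hold.
Check: d/dx[(10*x - 10*log(x**2 + 5) - 7*sqrt(5)*atan(sqrt(5)*x/5))/15] = (2*x**2 - 4*x + 3)/(3*x**2 + 15), which equals f(x).

F(x) = (10*x - 10*log(x**2 + 5) - 7*sqrt(5)*atan(sqrt(5)*x/5))/15 + C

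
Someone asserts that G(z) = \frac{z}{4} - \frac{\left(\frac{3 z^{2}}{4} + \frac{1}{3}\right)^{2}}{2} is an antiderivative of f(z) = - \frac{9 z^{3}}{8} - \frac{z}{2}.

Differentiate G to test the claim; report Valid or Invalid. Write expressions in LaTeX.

d/dz[G] = - \frac{9 z^{3}}{8} - \frac{z}{2} + \frac{1}{4}
d/dz[G] - f(z) = \frac{1}{4} != 0.

Invalid: d/dz[G] - f = \frac{1}{4}, which is not 0.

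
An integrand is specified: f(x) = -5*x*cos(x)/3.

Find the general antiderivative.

A first test for any F(x): its x-derivative must equal f(x) identically.
Check: d/dx[-5*x*sin(x)/3 - 5*cos(x)/3] = -5*x*cos(x)/3 = f(x).

F(x) = -5*x*sin(x)/3 - 5*cos(x)/3 + C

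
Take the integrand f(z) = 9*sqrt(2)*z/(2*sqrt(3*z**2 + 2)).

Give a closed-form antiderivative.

An antiderivative is F(z) = 3*sqrt(2)*sqrt(3*z**2 + 2)/2.

The substitution u = 3*z**2/2 + 1 works: f is exactly (dF/du)*(du/dz) for that inner function.
Check: d/dz[3*sqrt(2)*sqrt(3*z**2 + 2)/2] = 9*sqrt(2)*z/(2*sqrt(3*z**2 + 2)) = f(z).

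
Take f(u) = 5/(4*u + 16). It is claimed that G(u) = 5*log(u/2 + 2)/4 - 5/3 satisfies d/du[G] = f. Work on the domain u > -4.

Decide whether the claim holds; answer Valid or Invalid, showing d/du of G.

d/du[G] = 5/(4*u + 16)
This equals f(u) exactly, so the claim holds.

Valid - differentiating G returns exactly f.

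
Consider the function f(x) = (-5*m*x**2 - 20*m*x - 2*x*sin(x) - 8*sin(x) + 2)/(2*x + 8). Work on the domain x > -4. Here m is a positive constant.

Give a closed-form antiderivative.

An antiderivative is F(x) = -5*m*x**2/4 + log(x + 4) + cos(x).

For F(x) to be correct the identity F'(x) - f(x) = 0 must hold.
Check: d/dx[-5*m*x**2/4 + log(x + 4) + cos(x)] = (-5*m*x**2 - 20*m*x - 2*x*sin(x) - 8*sin(x) + 2)/(2*x + 8) = f(x).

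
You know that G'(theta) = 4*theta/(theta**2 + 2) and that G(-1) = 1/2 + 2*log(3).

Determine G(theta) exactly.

G(theta) = 2*log(theta**2 + 2) + 1/2

The substitution u = theta**2 + 2 works: G'(theta) is exactly (dG/du)*(du/dtheta) for that inner function.
A general antiderivative is 2*log(theta**2 + 2) + C.
The condition gives C = 1/2 + 2*log(3) - (2*log(3)) = 1/2.
So G(theta) = 2*log(theta**2 + 2) + 1/2.
Check: d/dtheta[2*log(theta**2 + 2) + 1/2] = 4*theta/(theta**2 + 2) = G'(theta).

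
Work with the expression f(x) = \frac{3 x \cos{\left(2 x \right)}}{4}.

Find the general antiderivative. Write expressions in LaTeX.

F(x) = \frac{3 x \sin{\left(2 x \right)}}{8} + \frac{3 \cos{\left(2 x \right)}}{16} + C

An antiderivative F(x) passes only if d/dx[F] lands on f(x) exactly.
Check: d/dx[\frac{3 x \sin{\left(2 x \right)}}{8} + \frac{3 \cos{\left(2 x \right)}}{16}] = \frac{3 x \cos{\left(2 x \right)}}{4} = f(x).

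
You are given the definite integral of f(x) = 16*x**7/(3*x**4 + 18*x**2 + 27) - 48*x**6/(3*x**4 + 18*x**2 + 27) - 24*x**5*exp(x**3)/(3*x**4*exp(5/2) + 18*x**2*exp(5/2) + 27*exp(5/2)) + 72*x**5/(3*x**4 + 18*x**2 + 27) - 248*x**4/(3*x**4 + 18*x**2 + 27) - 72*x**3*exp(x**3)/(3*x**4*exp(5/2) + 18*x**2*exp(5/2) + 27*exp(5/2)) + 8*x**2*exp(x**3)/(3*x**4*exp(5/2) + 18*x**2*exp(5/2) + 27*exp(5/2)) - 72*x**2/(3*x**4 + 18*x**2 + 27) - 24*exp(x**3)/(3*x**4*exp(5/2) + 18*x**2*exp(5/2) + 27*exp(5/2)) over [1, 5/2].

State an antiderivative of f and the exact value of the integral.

Integrate term by term and add the pieces.
F(x) = -4*x*(-x**5 + 4*x**4 + 2*x**2 + 2*exp(x**3 - 5/2))/(3*(x**2 + 3)) is an antiderivative of f.
Check: d/dx[-4*x*(-x**5 + 4*x**4 + 2*x**2 + 2*exp(x**3 - 5/2))/(3*(x**2 + 3))] = (16*x**7 - 48*x**6 - 24*x**5*exp(-5/2)*exp(x**3) + 72*x**5 - 248*x**4 - 72*x**3*exp(-5/2)*exp(x**3) + 8*x**2*exp(-5/2)*exp(x**3) - 72*x**2 - 24*exp(-5/2)*exp(x**3))/(3*x**4 + 18*x**2 + 27), which equals f(x).
F(5/2) = -80*exp(105/8)/111 - 11375/444; F(1) = -5/3 - 2*exp(-3/2)/3.
Integral = F(5/2) - F(1) = -80*exp(105/8)/111 - 3545/148 + 2*exp(-3/2)/3.

Antiderivative: F(x) = -4*x*(-x**5 + 4*x**4 + 2*x**2 + 2*exp(x**3 - 5/2))/(3*(x**2 + 3)); value = -80*exp(105/8)/111 - 3545/148 + 2*exp(-3/2)/3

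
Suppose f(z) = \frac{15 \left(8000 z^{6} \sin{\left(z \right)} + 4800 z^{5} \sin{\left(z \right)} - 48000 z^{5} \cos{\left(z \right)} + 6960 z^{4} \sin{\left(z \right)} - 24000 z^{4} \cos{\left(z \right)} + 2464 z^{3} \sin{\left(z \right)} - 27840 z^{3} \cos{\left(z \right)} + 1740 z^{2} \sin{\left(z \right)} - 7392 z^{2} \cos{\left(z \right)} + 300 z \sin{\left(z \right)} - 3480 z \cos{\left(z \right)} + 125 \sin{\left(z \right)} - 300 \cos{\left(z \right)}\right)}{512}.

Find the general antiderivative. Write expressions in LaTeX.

F(z) = - \frac{1875 z^{6} \cos{\left(z \right)}}{8} - \frac{1125 z^{5} \cos{\left(z \right)}}{8} - \frac{6525 z^{4} \cos{\left(z \right)}}{32} - \frac{1155 z^{3} \cos{\left(z \right)}}{16} - \frac{6525 z^{2} \cos{\left(z \right)}}{128} - \frac{1125 z \cos{\left(z \right)}}{128} - \frac{1875 \cos{\left(z \right)}}{512} + C

f has the shape u'v + uv' for u = - \frac{15 \left(5 z^{2} + z + \frac{5}{4}\right)^{3}}{8} and v = \cos{\left(z \right)} — it is the derivative of the product u*v.
Check: d/dz[- \frac{1875 z^{6} \cos{\left(z \right)}}{8} - \frac{1125 z^{5} \cos{\left(z \right)}}{8} - \frac{6525 z^{4} \cos{\left(z \right)}}{32} - \frac{1155 z^{3} \cos{\left(z \right)}}{16} - \frac{6525 z^{2} \cos{\left(z \right)}}{128} - \frac{1125 z \cos{\left(z \right)}}{128} - \frac{1875 \cos{\left(z \right)}}{512}] = \frac{1875 z^{6} \sin{\left(z \right)}}{8} + \frac{1125 z^{5} \sin{\left(z \right)}}{8} - \frac{5625 z^{5} \cos{\left(z \right)}}{4} + \frac{6525 z^{4} \sin{\left(z \right)}}{32} - \frac{5625 z^{4} \cos{\left(z \right)}}{8} + \frac{1155 z^{3} \sin{\left(z \right)}}{16} - \frac{6525 z^{3} \cos{\left(z \right)}}{8} + \frac{6525 z^{2} \sin{\left(z \right)}}{128} - \frac{3465 z^{2} \cos{\left(z \right)}}{16} + \frac{1125 z \sin{\left(z \right)}}{128} - \frac{6525 z \cos{\left(z \right)}}{64} + \frac{1875 \sin{\left(z \right)}}{512} - \frac{1125 \cos{\left(z \right)}}{128}, which equals f(z).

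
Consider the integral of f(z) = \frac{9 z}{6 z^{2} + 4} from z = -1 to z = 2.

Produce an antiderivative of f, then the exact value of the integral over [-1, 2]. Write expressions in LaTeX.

Antiderivative: F(z) = \frac{3 \log{\left(\frac{3 z^{2}}{2} + 1 \right)}}{4}; value = - \frac{3 \log{\left(\frac{5}{2} \right)}}{4} + \frac{3 \log{\left(7 \right)}}{4}

f matches the chain-rule pattern g'(h)*h' with inner function h(z) = \frac{3 z^{2}}{2} + 1; substituting u = h(z) collapses the integral.
F(z) = \frac{3 \log{\left(\frac{3 z^{2}}{2} + 1 \right)}}{4} is an antiderivative of f.
Check: d/dz[\frac{3 \log{\left(\frac{3 z^{2}}{2} + 1 \right)}}{4}] = \frac{9 z}{6 z^{2} + 4} = f(z).
F(2) = \frac{3 \log{\left(7 \right)}}{4}; F(-1) = \frac{3 \log{\left(\frac{5}{2} \right)}}{4}.
Integral = F(2) - F(-1) = - \frac{3 \log{\left(\frac{5}{2} \right)}}{4} + \frac{3 \log{\left(7 \right)}}{4}.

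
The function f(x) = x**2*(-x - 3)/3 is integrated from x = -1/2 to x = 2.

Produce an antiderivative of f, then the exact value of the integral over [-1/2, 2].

Antiderivative: F(x) = x**3*(-x - 4)/12; value = -775/192

A candidate is checked by its d/dx: the result must match f(x).
F(x) = x**3*(-x - 4)/12 is an antiderivative of f.
Check: d/dx[x**3*(-x - 4)/12] = -x**3/3 - x**2, which equals f(x).
F(2) = -4; F(-1/2) = 7/192.
Integral = F(2) - F(-1/2) = -775/192.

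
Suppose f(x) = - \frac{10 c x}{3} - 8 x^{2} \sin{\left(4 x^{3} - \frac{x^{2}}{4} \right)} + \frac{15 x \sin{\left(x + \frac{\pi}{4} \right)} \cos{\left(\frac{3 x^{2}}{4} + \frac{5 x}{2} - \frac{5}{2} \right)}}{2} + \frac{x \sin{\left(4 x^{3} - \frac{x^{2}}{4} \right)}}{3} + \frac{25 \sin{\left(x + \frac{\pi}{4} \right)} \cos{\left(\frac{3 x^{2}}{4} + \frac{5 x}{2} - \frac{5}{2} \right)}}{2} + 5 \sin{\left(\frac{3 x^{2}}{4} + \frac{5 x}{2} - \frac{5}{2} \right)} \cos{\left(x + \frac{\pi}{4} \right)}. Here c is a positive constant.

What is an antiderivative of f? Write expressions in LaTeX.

An antiderivative is F(x) = - \frac{5 c x^{2} - 15 \sin{\left(x + \frac{\pi}{4} \right)} \sin{\left(\frac{3 x^{2}}{4} + \frac{5 x}{2} - \frac{5}{2} \right)} - 2 \cos{\left(4 x^{3} - \frac{x^{2}}{4} \right)}}{3}.

Integrate term by term and add the pieces.
Check: d/dx[- \frac{5 c x^{2} - 15 \sin{\left(x + \frac{\pi}{4} \right)} \sin{\left(\frac{3 x^{2}}{4} + \frac{5 x}{2} - \frac{5}{2} \right)} - 2 \cos{\left(4 x^{3} - \frac{x^{2}}{4} \right)}}{3}] = - \frac{10 c x}{3} - 8 x^{2} \sin{\left(4 x^{3} - \frac{x^{2}}{4} \right)} + \frac{15 x \sin{\left(x + \frac{\pi}{4} \right)} \cos{\left(\frac{3 x^{2}}{4} + \frac{5 x}{2} - \frac{5}{2} \right)}}{2} + \frac{x \sin{\left(4 x^{3} - \frac{x^{2}}{4} \right)}}{3} + \frac{25 \sin{\left(x + \frac{\pi}{4} \right)} \cos{\left(\frac{3 x^{2}}{4} + \frac{5 x}{2} - \frac{5}{2} \right)}}{2} + 5 \sin{\left(\frac{3 x^{2}}{4} + \frac{5 x}{2} - \frac{5}{2} \right)} \cos{\left(x + \frac{\pi}{4} \right)} = f(x).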